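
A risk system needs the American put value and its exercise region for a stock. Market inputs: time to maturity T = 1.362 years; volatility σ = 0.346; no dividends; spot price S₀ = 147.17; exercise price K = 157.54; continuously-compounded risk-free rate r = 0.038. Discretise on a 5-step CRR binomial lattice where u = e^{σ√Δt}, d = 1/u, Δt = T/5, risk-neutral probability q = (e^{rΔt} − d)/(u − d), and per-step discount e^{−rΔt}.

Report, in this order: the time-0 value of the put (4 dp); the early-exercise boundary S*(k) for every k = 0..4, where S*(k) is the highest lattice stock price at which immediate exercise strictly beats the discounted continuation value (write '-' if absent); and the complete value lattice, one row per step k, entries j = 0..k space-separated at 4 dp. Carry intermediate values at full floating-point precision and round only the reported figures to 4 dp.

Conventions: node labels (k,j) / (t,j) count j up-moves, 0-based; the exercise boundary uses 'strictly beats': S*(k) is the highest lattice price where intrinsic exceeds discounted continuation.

price = 26.6889
boundary = - - 102.5571 85.6129 102.5571
tree:
26.6889
39.1235 13.9866
54.9829 23.0322 4.6296
71.9271 36.5837 9.0589 0.0000
86.0719 54.9829 17.7259 0.0000 0.0000
97.8797 71.9271 34.6851 0.0000 0.0000 0.0000

Δt=0.27240  u=1.19792  d=0.83478  q=0.48363  discount=0.98970
step 5 (expiry): payoffs max(K−S,0) = 97.8797 71.9271 34.6851 0.0000 0.0000 0.0000
step 4: (k=4,j=0): S=71.4681, K−S=86.0719, hold=84.4495 ⇒ V=86.0719 exercise | (k=4,j=1): S=102.5571, K−S=54.9829, hold=53.3605 ⇒ V=54.9829 exercise | (k=4,j=2): S=147.1700, K−S=10.3700, hold=17.7259 ⇒ V=17.7259 continue | (k=4,j=3): S=211.1897, K−S=0.0000, hold=0.0000 ⇒ V=0.0000 continue | (k=4,j=4): S=303.0582, K−S=0.0000, hold=0.0000 ⇒ V=0.0000 continue  boundary S*=102.5571
step 3: (k=3,j=0): S=85.6129, K−S=71.9271, hold=70.3048 ⇒ V=71.9271 exercise | (k=3,j=1): S=122.8549, K−S=34.6851, hold=36.5837 ⇒ V=36.5837 continue | (k=3,j=2): S=176.2974, K−S=0.0000, hold=9.0589 ⇒ V=9.0589 continue | (k=3,j=3): S=252.9877, K−S=0.0000, hold=0.0000 ⇒ V=0.0000 continue  boundary S*=85.6129
step 2: (k=2,j=0): S=102.5571, K−S=54.9829, hold=54.2693 ⇒ V=54.9829 exercise | (k=2,j=1): S=147.1700, K−S=10.3700, hold=23.0322 ⇒ V=23.0322 continue | (k=2,j=2): S=211.1897, K−S=0.0000, hold=4.6296 ⇒ V=4.6296 continue  boundary S*=102.5571
step 1: (k=1,j=0): S=122.8549, K−S=34.6851, hold=39.1235 ⇒ V=39.1235 continue | (k=1,j=1): S=176.2974, K−S=0.0000, hold=13.9866 ⇒ V=13.9866 continue  boundary S*=-
step 0: (k=0,j=0): S=147.1700, K−S=10.3700, hold=26.6889 ⇒ V=26.6889 continue  boundary S*=-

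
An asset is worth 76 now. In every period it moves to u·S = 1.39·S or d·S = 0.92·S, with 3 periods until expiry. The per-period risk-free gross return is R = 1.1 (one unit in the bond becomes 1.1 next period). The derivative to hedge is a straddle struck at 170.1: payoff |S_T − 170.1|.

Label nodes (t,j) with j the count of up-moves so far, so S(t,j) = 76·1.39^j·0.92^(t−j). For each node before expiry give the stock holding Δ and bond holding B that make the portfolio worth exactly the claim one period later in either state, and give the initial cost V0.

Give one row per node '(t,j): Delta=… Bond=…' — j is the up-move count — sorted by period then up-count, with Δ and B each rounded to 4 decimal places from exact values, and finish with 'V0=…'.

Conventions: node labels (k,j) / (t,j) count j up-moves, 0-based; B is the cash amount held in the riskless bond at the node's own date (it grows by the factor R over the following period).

Under the risk-neutral measure, an up-move has probability p* = (R−d)/(u−d) = 0.3830 and values discount at R = 1.1.
Expiry values: V(3,0)=110.9197, V(3,1)=80.6863, V(3,2)=35.0076, V(3,3)=34.0070
Node (2,0) S=64.3264: V=(p*·80.6863+(1−p*)·110.9197)/1.1=90.3100; Δ=(80.6863−110.9197)/(89.4137−59.1803)=-1.0000; B=V−Δ·S=154.6364
Node (2,1) S=97.1888: V=(p*·35.0076+(1−p*)·80.6863)/1.1=57.4476; Δ=(35.0076−80.6863)/(135.0924−89.4137)=-1.0000; B=V−Δ·S=154.6364
Node (2,2) S=146.8396: V=(p*·34.0070+(1−p*)·35.0076)/1.1=31.4767; Δ=(34.0070−35.0076)/(204.1070−135.0924)=-0.0145; B=V−Δ·S=33.6055
Node (1,0) S=69.9200: V=(p*·57.4476+(1−p*)·90.3100)/1.1=70.6585; Δ=(57.4476−90.3100)/(97.1888−64.3264)=-1.0000; B=V−Δ·S=140.5785
Node (1,1) S=105.6400: V=(p*·31.4767+(1−p*)·57.4476)/1.1=43.1830; Δ=(31.4767−57.4476)/(146.8396−97.1888)=-0.5231; B=V−Δ·S=98.4401
Node (0,0) S=76.0000: V=(p*·43.1830+(1−p*)·70.6585)/1.1=54.6691; Δ=(43.1830−70.6585)/(105.6400−69.9200)=-0.7692; B=V−Δ·S=113.1276
Sanity check at the root: Δ(0,0)·S0 + B(0,0) reproduces V0 = 54.6691.

(0,0): Delta=-0.7692 Bond=113.1276
(1,0): Delta=-1.0000 Bond=140.5785
(1,1): Delta=-0.5231 Bond=98.4401
(2,0): Delta=-1.0000 Bond=154.6364
(2,1): Delta=-1.0000 Bond=154.6364
(2,2): Delta=-0.0145 Bond=33.6055
V0=54.6691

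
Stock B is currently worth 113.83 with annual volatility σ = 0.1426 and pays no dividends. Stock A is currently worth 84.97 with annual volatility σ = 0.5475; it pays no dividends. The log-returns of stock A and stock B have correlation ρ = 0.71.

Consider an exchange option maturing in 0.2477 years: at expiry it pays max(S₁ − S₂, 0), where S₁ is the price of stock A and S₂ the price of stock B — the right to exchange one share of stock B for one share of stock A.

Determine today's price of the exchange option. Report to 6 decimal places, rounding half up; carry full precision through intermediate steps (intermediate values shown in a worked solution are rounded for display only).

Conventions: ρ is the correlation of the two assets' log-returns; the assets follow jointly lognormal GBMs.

exchange price = 1.048798

σ_eff = √(σ₁² + σ₂² − 2ρσ₁σ₂) = √(0.5475² + 0.1426² − 2·0.71·0.5475·0.1426) = 0.457413
d₁ = (ln(S₁/S₂) + (q₂ − q₁ + σ_eff²/2)T) / (σ_eff√T) = (ln(84.97/113.83) + (0.0 − 0.0 + 0.104613)·0.2477) / 0.227652 = -1.170625
d₂ = d₁ − σ_eff√T = -1.170625 − 0.227652 = -1.398277
N(d₁) = 0.120875,  N(d₂) = 0.081015
V = S₁·e^{−q₁T}·N(d₁) − S₂·e^{−q₂T}·N(d₂) = 10.270730 − 9.221932 = 1.048798
Key observation: pricing in stock B-units makes this a unit-strike call on the ratio S₁/S₂ — the risk-free rate cancels and cannot affect the value.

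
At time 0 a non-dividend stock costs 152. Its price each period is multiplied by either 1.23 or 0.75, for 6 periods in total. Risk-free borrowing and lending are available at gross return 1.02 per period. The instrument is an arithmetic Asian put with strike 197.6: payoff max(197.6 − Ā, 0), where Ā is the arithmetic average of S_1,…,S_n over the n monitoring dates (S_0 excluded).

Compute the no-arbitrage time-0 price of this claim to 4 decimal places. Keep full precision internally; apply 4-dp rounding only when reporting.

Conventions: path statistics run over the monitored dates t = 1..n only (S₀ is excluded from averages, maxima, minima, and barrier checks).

price = 42.6315

Risk-neutral up-probability p* = (R−d)/(u−d) = (1.02−0.75)/(1.23−0.75) = 0.5625; the claim prices as the p*-weighted sum of path payoffs discounted by R^6.
Enumerate all 2^6 = 64 price paths (U = up ×1.23, D = down ×0.75); each path with k up-moves has probability p*^k·(1−p*)^(6−k).
DDDDDD: Ā=62.4736, payoff=135.1264, prob=0.007012
UDDDDD: Ā=102.4568, payoff=95.1432, prob=0.009016
DUDDDD: Ā=90.2968, payoff=107.3032, prob=0.009016
UUDDDD: Ā=148.0867, payoff=49.5133, prob=0.011592
DDUDDD: Ā=81.1768, payoff=116.4232, prob=0.009016
UDUDDD: Ā=133.1299, payoff=64.4701, prob=0.011592
DUUDDD: Ā=120.9699, payoff=76.6301, prob=0.011592
UUUDDD: Ā=198.3906, payoff=0.0000, prob=0.014904
DDDUDD: Ā=74.3368, payoff=123.2632, prob=0.009016
UDDUDD: Ā=121.9123, payoff=75.6877, prob=0.011592
DUDUDD: Ā=109.7523, payoff=87.8477, prob=0.011592
UUDUDD: Ā=179.9937, payoff=17.6063, prob=0.014904
DDUUDD: Ā=100.6323, payoff=96.9677, prob=0.011592
UDUUDD: Ā=165.0369, payoff=32.5631, prob=0.014904
DUUUDD: Ā=152.8769, payoff=44.7231, prob=0.014904
UUUUDD: Ā=250.7182, payoff=0.0000, prob=0.019162
DDDDUD: Ā=69.2068, payoff=128.3932, prob=0.009016
UDDDUD: Ā=113.4991, payoff=84.1009, prob=0.011592
DUDDUD: Ā=101.3391, payoff=96.2609, prob=0.011592
UUDDUD: Ā=166.1961, payoff=31.4039, prob=0.014904
DDUDUD: Ā=92.2191, payoff=105.3809, prob=0.011592
UDUDUD: Ā=151.2393, payoff=46.3607, prob=0.014904
DUUDUD: Ā=139.0793, payoff=58.5207, prob=0.014904
UUUDUD: Ā=228.0900, payoff=0.0000, prob=0.019162
DDDUUD: Ā=85.3791, payoff=112.2209, prob=0.011592
UDDUUD: Ā=140.0217, payoff=57.5783, prob=0.014904
DUDUUD: Ā=127.8617, payoff=69.7383, prob=0.014904
UUDUUD: Ā=209.6932, payoff=0.0000, prob=0.019162
DDUUUD: Ā=118.7417, payoff=78.8583, prob=0.014904
UDUUUD: Ā=194.7364, payoff=2.8636, prob=0.019162
DUUUUD: Ā=182.5764, payoff=15.0236, prob=0.019162
UUUUUD: Ā=299.4253, payoff=0.0000, prob=0.024637
DDDDDU: Ā=65.3593, payoff=132.2407, prob=0.009016
UDDDDU: Ā=107.1892, payoff=90.4108, prob=0.011592
DUDDDU: Ā=95.0292, payoff=102.5708, prob=0.011592
UUDDDU: Ā=155.8479, payoff=41.7521, prob=0.014904
DDUDDU: Ā=85.9092, payoff=111.6908, prob=0.011592
UDUDDU: Ā=140.8911, payoff=56.7089, prob=0.014904
DUUDDU: Ā=128.7311, payoff=68.8689, prob=0.014904
UUUDDU: Ā=211.1189, payoff=0.0000, prob=0.019162
DDDUDU: Ā=79.0692, payoff=118.5308, prob=0.011592
UDDUDU: Ā=129.6735, payoff=67.9265, prob=0.014904
DUDUDU: Ā=117.5135, payoff=80.0865, prob=0.014904
UUDUDU: Ā=192.7221, payoff=4.8779, prob=0.019162
DDUUDU: Ā=108.3935, payoff=89.2065, prob=0.014904
UDUUDU: Ā=177.7653, payoff=19.8347, prob=0.019162
DUUUDU: Ā=165.6053, payoff=31.9947, prob=0.019162
UUUUDU: Ā=271.5926, payoff=0.0000, prob=0.024637
DDDDUU: Ā=73.9392, payoff=123.6608, prob=0.011592
UDDDUU: Ā=121.2603, payoff=76.3397, prob=0.014904
DUDDUU: Ā=109.1003, payoff=88.4997, prob=0.014904
UUDDUU: Ā=178.9244, payoff=18.6756, prob=0.019162
DDUDUU: Ā=99.9803, payoff=97.6197, prob=0.014904
UDUDUU: Ā=163.9676, payoff=33.6324, prob=0.019162
DUUDUU: Ā=151.8076, payoff=45.7924, prob=0.019162
UUUDUU: Ā=248.9645, payoff=0.0000, prob=0.024637
DDDUUU: Ā=93.1403, payoff=104.4597, prob=0.014904
UDDUUU: Ā=152.7500, payoff=44.8500, prob=0.019162
DUDUUU: Ā=140.5900, payoff=57.0100, prob=0.019162
UUDUUU: Ā=230.5676, payoff=0.0000, prob=0.024637
DDUUUU: Ā=131.4700, payoff=66.1300, prob=0.019162
UDUUUU: Ā=215.6108, payoff=0.0000, prob=0.024637
DUUUUU: Ā=203.4508, payoff=0.0000, prob=0.024637
UUUUUU: Ā=333.6594, payoff=0.0000, prob=0.031676
Price = Σ prob·payoff / R^6 = 48.009952 / 1.126162 = 42.6315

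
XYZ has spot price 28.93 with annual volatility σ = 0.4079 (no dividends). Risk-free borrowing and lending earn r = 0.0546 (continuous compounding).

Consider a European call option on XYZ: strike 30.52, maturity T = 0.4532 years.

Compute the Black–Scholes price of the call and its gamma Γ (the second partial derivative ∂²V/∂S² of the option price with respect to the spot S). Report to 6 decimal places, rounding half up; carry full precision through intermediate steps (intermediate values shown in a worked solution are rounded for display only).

σ√T = 0.4079·√0.4532 = 0.274599
d₁ = (ln(S/K) + (r+σ²/2)T) / (σ√T) = (ln(28.93/30.52) + (0.0546+0.4079²/2)·0.4532) / 0.274599 = (-0.053503 + 0.062447) / 0.274599 = 0.032571
d₂ = d₁ − σ√T = 0.032571 − 0.274599 = -0.242028
e^{−rT} = 0.975559
N(d₁) = 0.512992,  N(d₂) = 0.404379
Call price V = S·N(d₁) − K·e^{−rT}·N(d₂) = 14.840845 − 12.040010 = 2.800835
φ(d₁) = (1/√(2π))·e^{−d₁²/2} = 0.398731
Γ = φ(d₁) / (S·σ·√T) = 0.050192

price = 2.800835
Γ = 0.050192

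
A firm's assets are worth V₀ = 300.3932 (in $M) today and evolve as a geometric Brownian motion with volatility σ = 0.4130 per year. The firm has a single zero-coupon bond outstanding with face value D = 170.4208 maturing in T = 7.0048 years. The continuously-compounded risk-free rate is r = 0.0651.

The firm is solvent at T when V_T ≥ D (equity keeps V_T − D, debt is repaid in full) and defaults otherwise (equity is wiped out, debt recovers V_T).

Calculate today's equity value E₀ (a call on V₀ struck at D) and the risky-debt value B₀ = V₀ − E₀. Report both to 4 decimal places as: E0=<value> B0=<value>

Equity is a call on the firm's assets struck at D = 170.4208:
d₁ = [ln(V₀/D) + (r + σ²/2)T] / (σ√T)
   = [ln(300.3932/170.4208) + (0.0651 + 0.5·0.4130²)·7.0048] / (0.4130·√7.0048)
   = [0.566822 + 1.053413] / 1.093070 = 1.482279
d₂ = d₁ − σ√T = 1.482279 − 1.093070 = 0.389210
N(d₁) = 0.930867,  N(d₂) = 0.651439,  e^(−rT) = 0.633806
E₀ = V₀·N(d₁) − D·e^(−rT)·N(d₂)
   = 300.3932·0.930867 − 170.4208·0.633806·0.651439 = 209.261731
B₀ = V₀ − E₀ = 300.3932 − 209.261731 = 91.131469

E0=209.2617 B0=91.1315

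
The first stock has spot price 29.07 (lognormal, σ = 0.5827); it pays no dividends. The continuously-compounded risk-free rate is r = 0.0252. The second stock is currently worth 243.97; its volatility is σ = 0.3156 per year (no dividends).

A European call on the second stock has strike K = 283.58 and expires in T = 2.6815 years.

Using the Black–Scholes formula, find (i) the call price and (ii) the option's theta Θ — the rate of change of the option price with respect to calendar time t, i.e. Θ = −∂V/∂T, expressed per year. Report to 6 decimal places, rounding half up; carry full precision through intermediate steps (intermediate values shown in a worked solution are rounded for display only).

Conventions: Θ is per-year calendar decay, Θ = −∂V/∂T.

price = 42.005913
Θ = -11.589761

σ√T = 0.3156·√2.6815 = 0.516804
d₁ = (ln(S/K) + (r+σ²/2)T) / (σ√T) = (ln(243.97/283.58) + (0.0252+0.3156²/2)·2.6815) / 0.516804 = (-0.150449 + 0.201117) / 0.516804 = 0.098041
d₂ = d₁ − σ√T = 0.098041 − 0.516804 = -0.418763
e^{−rT} = 0.934659
N(d₁) = 0.539050,  N(d₂) = 0.337695
Call price V = S·N(d₁) − K·e^{−rT}·N(d₂) = 131.512064 − 89.506151 = 42.005913
φ(d₁) = (1/√(2π))·e^{−d₁²/2} = 0.397030
Θ = −S·φ(d₁)·σ/(2√T) − r·K·e^{−rT}·N(d₂) = −9.334206 − 2.255555 = -11.589761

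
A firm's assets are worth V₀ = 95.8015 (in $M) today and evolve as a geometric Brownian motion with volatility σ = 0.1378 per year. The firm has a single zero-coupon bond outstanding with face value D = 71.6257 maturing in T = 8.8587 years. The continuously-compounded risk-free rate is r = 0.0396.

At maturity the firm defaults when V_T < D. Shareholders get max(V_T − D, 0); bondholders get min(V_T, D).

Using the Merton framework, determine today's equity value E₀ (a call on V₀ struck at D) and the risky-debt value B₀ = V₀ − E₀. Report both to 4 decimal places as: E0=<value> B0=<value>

Equity is a call on the firm's assets struck at D = 71.6257:
d₁ = [ln(V₀/D) + (r + σ²/2)T] / (σ√T)
   = [ln(95.8015/71.6257) + (0.0396 + 0.5·0.1378²)·8.8587] / (0.1378·√8.8587)
   = [0.290824 + 0.434913] / 0.410142 = 1.769478
d₂ = d₁ − σ√T = 1.769478 − 0.410142 = 1.359336
N(d₁) = 0.961593,  N(d₂) = 0.912980,  e^(−rT) = 0.704121
E₀ = V₀·N(d₁) − D·e^(−rT)·N(d₂)
   = 95.8015·0.961593 − 71.6257·0.704121·0.912980 = 46.077558
B₀ = V₀ − E₀ = 95.8015 − 46.077558 = 49.723942

E0=46.0776 B0=49.7239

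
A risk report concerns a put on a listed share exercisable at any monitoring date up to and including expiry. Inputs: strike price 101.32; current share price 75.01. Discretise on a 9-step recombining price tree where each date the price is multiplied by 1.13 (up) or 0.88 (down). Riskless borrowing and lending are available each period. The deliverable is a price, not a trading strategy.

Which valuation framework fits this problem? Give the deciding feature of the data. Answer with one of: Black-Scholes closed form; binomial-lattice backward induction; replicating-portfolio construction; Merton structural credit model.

framework: binomial-lattice backward induction

Key observation: an American put (K = 101.32, S₀ = 75.01) on a 9-date tree has no closed form — the optimal stopping decision is embedded and must be resolved recursively from expiry.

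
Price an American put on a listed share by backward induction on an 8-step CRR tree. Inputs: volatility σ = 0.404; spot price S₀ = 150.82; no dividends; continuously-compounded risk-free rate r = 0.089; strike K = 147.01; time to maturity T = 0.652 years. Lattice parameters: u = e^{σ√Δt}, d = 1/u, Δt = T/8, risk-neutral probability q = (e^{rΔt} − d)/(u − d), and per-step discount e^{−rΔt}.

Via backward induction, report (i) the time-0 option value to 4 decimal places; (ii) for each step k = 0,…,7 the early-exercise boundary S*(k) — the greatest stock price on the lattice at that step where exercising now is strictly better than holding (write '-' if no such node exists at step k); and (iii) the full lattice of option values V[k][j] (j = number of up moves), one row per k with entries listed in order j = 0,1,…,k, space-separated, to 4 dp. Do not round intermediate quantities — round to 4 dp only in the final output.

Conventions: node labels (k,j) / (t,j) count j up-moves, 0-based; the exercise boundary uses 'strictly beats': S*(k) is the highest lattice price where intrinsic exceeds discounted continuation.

price = 13.9546
boundary = - - - 106.7066 95.0828 106.7066 119.7514 106.7066
tree:
13.9546
20.5624 7.6195
29.3343 12.1821 3.2159
40.3034 18.9073 5.7054 0.7996
51.9272 28.2697 9.9188 1.6196 0.0000
62.2848 40.3034 16.7740 3.2805 0.0000 0.0000
71.5141 51.9272 27.2586 6.6445 0.0000 0.0000 0.0000
79.7380 62.2848 40.3034 13.4581 0.0000 0.0000 0.0000 0.0000
87.0661 71.5141 51.9272 27.2586 0.0000 0.0000 0.0000 0.0000 0.0000

params: Δt=0.08150 u=1.12225 d=0.89107 q=0.50269 e^(-rΔt)=0.99277
t_8 payoffs: 87.0661 71.5141 51.9272 27.2586 0.0000 0.0000 0.0000 0.0000 0.0000
t_7: node(7,0) S=67.2720 payoff=79.7380 vs cont=78.6755 → 79.7380 [stop]  node(7,1) S=84.7252 payoff=62.2848 vs cont=61.2223 → 62.2848 [stop]  node(7,2) S=106.7066 payoff=40.3034 vs cont=39.2409 → 40.3034 [stop]  node(7,3) S=134.3908 payoff=12.6192 vs cont=13.4581 → 13.4581 [wait]  node(7,4) S=169.2576 payoff=0.0000 vs cont=0.0000 → 0.0000 [wait]  node(7,5) S=213.1703 payoff=0.0000 vs cont=0.0000 → 0.0000 [wait]  node(7,6) S=268.4758 payoff=0.0000 vs cont=0.0000 → 0.0000 [wait]  node(7,7) S=338.1300 payoff=0.0000 vs cont=0.0000 → 0.0000 [wait]  ⇒ S*(7)=106.7066
t_6: node(6,0) S=75.4959 payoff=71.5141 vs cont=70.4516 → 71.5141 [stop]  node(6,1) S=95.0828 payoff=51.9272 vs cont=50.8647 → 51.9272 [stop]  node(6,2) S=119.7514 payoff=27.2586 vs cont=26.6148 → 27.2586 [stop]  node(6,3) S=150.8200 payoff=0.0000 vs cont=6.6445 → 6.6445 [wait]  node(6,4) S=189.9492 payoff=0.0000 vs cont=0.0000 → 0.0000 [wait]  node(6,5) S=239.2302 payoff=0.0000 vs cont=0.0000 → 0.0000 [wait]  node(6,6) S=301.2967 payoff=0.0000 vs cont=0.0000 → 0.0000 [wait]  ⇒ S*(6)=119.7514
t_5: node(5,0) S=84.7252 payoff=62.2848 vs cont=61.2223 → 62.2848 [stop]  node(5,1) S=106.7066 payoff=40.3034 vs cont=39.2409 → 40.3034 [stop]  node(5,2) S=134.3908 payoff=12.6192 vs cont=16.7740 → 16.7740 [wait]  node(5,3) S=169.2576 payoff=0.0000 vs cont=3.2805 → 3.2805 [wait]  node(5,4) S=213.1703 payoff=0.0000 vs cont=0.0000 → 0.0000 [wait]  node(5,5) S=268.4758 payoff=0.0000 vs cont=0.0000 → 0.0000 [wait]  ⇒ S*(5)=106.7066
t_4: node(4,0) S=95.0828 payoff=51.9272 vs cont=50.8647 → 51.9272 [stop]  node(4,1) S=119.7514 payoff=27.2586 vs cont=28.2697 → 28.2697 [wait]  node(4,2) S=150.8200 payoff=0.0000 vs cont=9.9188 → 9.9188 [wait]  node(4,3) S=189.9492 payoff=0.0000 vs cont=1.6196 → 1.6196 [wait]  node(4,4) S=239.2302 payoff=0.0000 vs cont=0.0000 → 0.0000 [wait]  ⇒ S*(4)=95.0828
t_3: node(3,0) S=106.7066 payoff=40.3034 vs cont=39.7455 → 40.3034 [stop]  node(3,1) S=134.3908 payoff=12.6192 vs cont=18.9073 → 18.9073 [wait]  node(3,2) S=169.2576 payoff=0.0000 vs cont=5.7054 → 5.7054 [wait]  node(3,3) S=213.1703 payoff=0.0000 vs cont=0.7996 → 0.7996 [wait]  ⇒ S*(3)=106.7066
t_2: node(2,0) S=119.7514 payoff=27.2586 vs cont=29.3343 → 29.3343 [wait]  node(2,1) S=150.8200 payoff=0.0000 vs cont=12.1821 → 12.1821 [wait]  node(2,2) S=189.9492 payoff=0.0000 vs cont=3.2159 → 3.2159 [wait]  ⇒ S*(2)=-
t_1: node(1,0) S=134.3908 payoff=12.6192 vs cont=20.5624 → 20.5624 [wait]  node(1,1) S=169.2576 payoff=0.0000 vs cont=7.6195 → 7.6195 [wait]  ⇒ S*(1)=-
t_0: node(0,0) S=150.8200 payoff=0.0000 vs cont=13.9546 → 13.9546 [wait]  ⇒ S*(0)=-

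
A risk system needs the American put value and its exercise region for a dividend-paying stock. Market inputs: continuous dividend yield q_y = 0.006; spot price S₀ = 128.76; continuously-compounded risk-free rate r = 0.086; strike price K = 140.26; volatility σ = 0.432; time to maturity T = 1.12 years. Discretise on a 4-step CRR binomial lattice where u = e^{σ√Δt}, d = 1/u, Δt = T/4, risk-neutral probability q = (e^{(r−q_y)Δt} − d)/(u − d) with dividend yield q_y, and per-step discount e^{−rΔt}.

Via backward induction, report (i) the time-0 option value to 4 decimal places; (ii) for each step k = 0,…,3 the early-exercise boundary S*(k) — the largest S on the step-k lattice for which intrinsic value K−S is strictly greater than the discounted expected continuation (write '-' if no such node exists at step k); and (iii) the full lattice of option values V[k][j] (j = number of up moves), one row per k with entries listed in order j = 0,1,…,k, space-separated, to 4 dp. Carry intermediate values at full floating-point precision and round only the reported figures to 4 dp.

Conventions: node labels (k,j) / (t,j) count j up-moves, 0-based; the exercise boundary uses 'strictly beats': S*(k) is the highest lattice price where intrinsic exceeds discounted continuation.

price = 25.3213
boundary = - - 81.5132 102.4482
tree:
25.3213
39.4433 12.0067
58.7468 21.4825 2.8258
75.4039 37.8118 5.7005 0.0000
88.6571 58.7468 11.5000 0.0000 0.0000

Δt=0.28000  u=1.25683  d=0.79565  q=0.49222  discount=0.97621
step 4 (expiry): payoffs max(K−S,0) = 88.6571 58.7468 11.5000 0.0000 0.0000
step 3: (k=3,j=0): S=64.8561, K−S=75.4039, hold=72.1756 ⇒ V=75.4039 exercise | (k=3,j=1): S=102.4482, K−S=37.8118, hold=34.6466 ⇒ V=37.8118 exercise | (k=3,j=2): S=161.8295, K−S=0.0000, hold=5.7005 ⇒ V=5.7005 continue | (k=3,j=3): S=255.6295, K−S=0.0000, hold=0.0000 ⇒ V=0.0000 continue  boundary S*=102.4482
step 2: (k=2,j=0): S=81.5132, K−S=58.7468, hold=55.5466 ⇒ V=58.7468 exercise | (k=2,j=1): S=128.7600, K−S=11.5000, hold=21.4825 ⇒ V=21.4825 continue | (k=2,j=2): S=203.3922, K−S=0.0000, hold=2.8258 ⇒ V=2.8258 continue  boundary S*=81.5132
step 1: (k=1,j=0): S=102.4482, K−S=37.8118, hold=39.4433 ⇒ V=39.4433 continue | (k=1,j=1): S=161.8295, K−S=0.0000, hold=12.0067 ⇒ V=12.0067 continue  boundary S*=-
step 0: (k=0,j=0): S=128.7600, K−S=11.5000, hold=25.3213 ⇒ V=25.3213 continue  boundary S*=-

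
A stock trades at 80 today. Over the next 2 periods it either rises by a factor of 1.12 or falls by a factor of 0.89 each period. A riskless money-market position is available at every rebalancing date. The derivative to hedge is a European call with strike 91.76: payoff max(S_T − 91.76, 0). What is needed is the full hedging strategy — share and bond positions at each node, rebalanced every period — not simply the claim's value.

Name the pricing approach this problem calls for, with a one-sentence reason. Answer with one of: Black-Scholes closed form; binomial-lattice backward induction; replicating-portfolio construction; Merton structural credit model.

framework: replicating-portfolio construction

Key observation: since the answer must list Δ and B at each node of the 1.12/0.89 lattice on 80, the replicating-portfolio method — solving the two-state system at every node — is the one that applies.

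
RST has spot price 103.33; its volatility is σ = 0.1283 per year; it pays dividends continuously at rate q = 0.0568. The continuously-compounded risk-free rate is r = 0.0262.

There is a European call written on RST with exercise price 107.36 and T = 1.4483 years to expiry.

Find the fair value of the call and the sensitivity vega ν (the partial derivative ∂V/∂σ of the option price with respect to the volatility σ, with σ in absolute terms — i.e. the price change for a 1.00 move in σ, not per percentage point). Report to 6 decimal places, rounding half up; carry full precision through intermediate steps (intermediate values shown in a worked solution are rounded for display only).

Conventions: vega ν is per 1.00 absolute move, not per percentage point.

σ√T = 0.1283·√1.4483 = 0.154403
d₁ = (ln(S/K) + (r−q+σ²/2)T) / (σ√T) = (ln(103.33/107.36) + (0.0262−0.0568+0.1283²/2)·1.4483) / 0.154403 = (-0.038260 − 0.032398) / 0.154403 = -0.457619
d₂ = d₁ − σ√T = -0.457619 − 0.154403 = -0.612022
e^{−rT} = 0.962765
e^{−qT} = 0.921029
N(d₁) = 0.323613,  N(d₂) = 0.270262
Call price V = S·e^{−qT}·N(d₁) − K·e^{−rT}·N(d₂) = 30.798250 − 27.934918 = 2.863332
φ(d₁) = (1/√(2π))·e^{−d₁²/2} = 0.359283
ν = S·e^{−qT}·φ(d₁)·√T = 41.149571

price = 2.863332
ν = 41.149571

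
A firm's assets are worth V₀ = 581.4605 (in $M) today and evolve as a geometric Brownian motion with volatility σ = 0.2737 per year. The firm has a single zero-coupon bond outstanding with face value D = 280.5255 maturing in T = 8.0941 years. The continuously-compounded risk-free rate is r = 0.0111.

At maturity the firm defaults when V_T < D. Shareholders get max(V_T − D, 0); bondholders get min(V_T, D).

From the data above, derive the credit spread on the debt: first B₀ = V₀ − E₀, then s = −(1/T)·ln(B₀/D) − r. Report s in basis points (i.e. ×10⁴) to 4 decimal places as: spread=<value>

Work the structural quantities from V₀ = 581.4605 against face 280.5255:
d₁ = [ln(V₀/D) + (r + σ²/2)T] / (σ√T)
   = [ln(581.4605/280.5255) + (0.0111 + 0.5·0.2737²)·8.0941] / (0.2737·√8.0941)
   = [0.728878 + 0.393016] / 0.778680 = 1.440764
d₂ = d₁ − σ√T = 1.440764 − 0.778680 = 0.662084
N(d₁) = 0.925174,  N(d₂) = 0.746041,  e^(−rT) = 0.914073
E₀ = V₀·N(d₁) − D·e^(−rT)·N(d₂)
   = 581.4605·0.925174 − 280.5255·0.914073·0.746041 = 346.651769
B₀ = V₀ − E₀ = 581.4605 − 346.651769 = 234.808731
spread = −(1/T)·ln(B₀/D) − r = −(1/8.0941)·ln(234.808731/280.5255) − 0.0111 = 0.01087815
in basis points: 0.01087815 × 10⁴ = 108.7815 bp

spread=108.7815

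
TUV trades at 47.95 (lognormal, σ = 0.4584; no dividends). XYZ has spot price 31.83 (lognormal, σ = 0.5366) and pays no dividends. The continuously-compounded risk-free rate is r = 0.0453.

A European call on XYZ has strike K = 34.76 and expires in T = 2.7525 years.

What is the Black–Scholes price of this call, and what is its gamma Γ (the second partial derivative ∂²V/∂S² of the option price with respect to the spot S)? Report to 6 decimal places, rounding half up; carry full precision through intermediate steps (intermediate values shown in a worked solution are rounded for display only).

σ√T = 0.5366·√2.7525 = 0.890255
d₁ = (ln(S/K) + (r+σ²/2)T) / (σ√T) = (ln(31.83/34.76) + (0.0453+0.5366²/2)·2.7525) / 0.890255 = (-0.088058 + 0.520965) / 0.890255 = 0.486273
d₂ = d₁ − σ√T = 0.486273 − 0.890255 = -0.403982
e^{−rT} = 0.882772
N(d₁) = 0.686613,  N(d₂) = 0.343113
Call price V = S·N(d₁) − K·e^{−rT}·N(d₂) = 21.854899 − 10.528479 = 11.326420
φ(d₁) = (1/√(2π))·e^{−d₁²/2} = 0.354457
Γ = φ(d₁) / (S·σ·√T) = 0.012509

price = 11.326420
Γ = 0.012509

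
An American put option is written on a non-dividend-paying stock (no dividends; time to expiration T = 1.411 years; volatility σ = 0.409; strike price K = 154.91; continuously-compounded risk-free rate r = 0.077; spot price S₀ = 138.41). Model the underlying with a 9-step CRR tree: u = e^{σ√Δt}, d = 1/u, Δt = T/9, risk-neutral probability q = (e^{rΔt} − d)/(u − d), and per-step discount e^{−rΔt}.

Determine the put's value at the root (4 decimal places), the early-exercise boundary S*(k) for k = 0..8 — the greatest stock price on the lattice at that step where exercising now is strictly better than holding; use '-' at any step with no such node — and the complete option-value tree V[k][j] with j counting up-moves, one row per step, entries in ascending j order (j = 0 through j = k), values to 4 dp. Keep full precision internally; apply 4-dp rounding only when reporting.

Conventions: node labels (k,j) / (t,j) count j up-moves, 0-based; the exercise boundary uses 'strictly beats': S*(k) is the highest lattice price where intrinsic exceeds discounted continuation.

price = 29.7691
boundary = - - 100.1162 85.1477 100.1162 85.1477 100.1162 117.7161 100.1162
tree:
29.7691
41.0128 19.1143
54.7938 28.0643 10.5211
69.7623 39.9310 16.7372 4.4854
82.4928 54.7938 25.8609 7.9101 1.1282
93.3200 69.7623 38.5252 13.6726 2.2698 0.0000
102.5284 82.4928 54.7938 22.9975 4.5668 0.0000 0.0000
110.3601 93.3200 69.7623 37.1939 9.1882 0.0000 0.0000 0.0000
117.0208 102.5284 82.4928 54.7938 18.4864 0.0000 0.0000 0.0000 0.0000
122.6857 110.3601 93.3200 69.7623 37.1939 0.0000 0.0000 0.0000 0.0000 0.0000

Δt=0.15678, u=1.17579, d=0.85049, q=0.49694, disc=e^(-rΔt)=0.98800
k=9 terminal: V=max(K-S,0) → 122.6857 110.3601 93.3200 69.7623 37.1939 0.0000 0.0000 0.0000 0.0000 0.0000
k=8: j=0 S=37.8892 intr=117.0208 cont=115.1620 V=117.0208[EX]; j=1 S=52.3816 intr=102.5284 cont=100.6696 V=102.5284[EX]; j=2 S=72.4172 intr=82.4928 cont=80.6340 V=82.4928[EX]; j=3 S=100.1162 intr=54.7938 cont=52.9350 V=54.7938[EX]; j=4 S=138.4100 intr=16.5000 cont=18.4864 V=18.4864[hold]; j=5 S=191.3509 intr=0.0000 cont=0.0000 V=0.0000[hold]; j=6 S=264.5413 intr=0.0000 cont=0.0000 V=0.0000[hold]; j=7 S=365.7265 intr=0.0000 cont=0.0000 V=0.0000[hold]; j=8 S=505.6144 intr=0.0000 cont=0.0000 V=0.0000[hold]  S*(8)=100.1162
k=7: j=0 S=44.5499 intr=110.3601 cont=108.5013 V=110.3601[EX]; j=1 S=61.5900 intr=93.3200 cont=91.4612 V=93.3200[EX]; j=2 S=85.1477 intr=69.7623 cont=67.9035 V=69.7623[EX]; j=3 S=117.7161 intr=37.1939 cont=36.3103 V=37.1939[EX]; j=4 S=162.7417 intr=0.0000 cont=9.1882 V=9.1882[hold]; j=5 S=224.9894 intr=0.0000 cont=0.0000 V=0.0000[hold]; j=6 S=311.0462 intr=0.0000 cont=0.0000 V=0.0000[hold]; j=7 S=430.0193 intr=0.0000 cont=0.0000 V=0.0000[hold]  S*(7)=117.7161
k=6: j=0 S=52.3816 intr=102.5284 cont=100.6696 V=102.5284[EX]; j=1 S=72.4172 intr=82.4928 cont=80.6340 V=82.4928[EX]; j=2 S=100.1162 intr=54.7938 cont=52.9350 V=54.7938[EX]; j=3 S=138.4100 intr=16.5000 cont=22.9975 V=22.9975[hold]; j=4 S=191.3509 intr=0.0000 cont=4.5668 V=4.5668[hold]; j=5 S=264.5413 intr=0.0000 cont=0.0000 V=0.0000[hold]; j=6 S=365.7265 intr=0.0000 cont=0.0000 V=0.0000[hold]  S*(6)=100.1162
k=5: j=0 S=61.5900 intr=93.3200 cont=91.4612 V=93.3200[EX]; j=1 S=85.1477 intr=69.7623 cont=67.9035 V=69.7623[EX]; j=2 S=117.7161 intr=37.1939 cont=38.5252 V=38.5252[hold]; j=3 S=162.7417 intr=0.0000 cont=13.6726 V=13.6726[hold]; j=4 S=224.9894 intr=0.0000 cont=2.2698 V=2.2698[hold]; j=5 S=311.0462 intr=0.0000 cont=0.0000 V=0.0000[hold]  S*(5)=85.1477
k=4: j=0 S=72.4172 intr=82.4928 cont=80.6340 V=82.4928[EX]; j=1 S=100.1162 intr=54.7938 cont=53.5886 V=54.7938[EX]; j=2 S=138.4100 intr=16.5000 cont=25.8609 V=25.8609[hold]; j=3 S=191.3509 intr=0.0000 cont=7.9101 V=7.9101[hold]; j=4 S=264.5413 intr=0.0000 cont=1.1282 V=1.1282[hold]  S*(4)=100.1162
k=3: j=0 S=85.1477 intr=69.7623 cont=67.9035 V=69.7623[EX]; j=1 S=117.7161 intr=37.1939 cont=39.9310 V=39.9310[hold]; j=2 S=162.7417 intr=0.0000 cont=16.7372 V=16.7372[hold]; j=3 S=224.9894 intr=0.0000 cont=4.4854 V=4.4854[hold]  S*(3)=85.1477
k=2: j=0 S=100.1162 intr=54.7938 cont=54.2788 V=54.7938[EX]; j=1 S=138.4100 intr=16.5000 cont=28.0643 V=28.0643[hold]; j=2 S=191.3509 intr=0.0000 cont=10.5211 V=10.5211[hold]  S*(2)=100.1162
k=1: j=0 S=117.7161 intr=37.1939 cont=41.0128 V=41.0128[hold]; j=1 S=162.7417 intr=0.0000 cont=19.1143 V=19.1143[hold]  S*(1)=-
k=0: j=0 S=138.4100 intr=16.5000 cont=29.7691 V=29.7691[hold]  S*(0)=-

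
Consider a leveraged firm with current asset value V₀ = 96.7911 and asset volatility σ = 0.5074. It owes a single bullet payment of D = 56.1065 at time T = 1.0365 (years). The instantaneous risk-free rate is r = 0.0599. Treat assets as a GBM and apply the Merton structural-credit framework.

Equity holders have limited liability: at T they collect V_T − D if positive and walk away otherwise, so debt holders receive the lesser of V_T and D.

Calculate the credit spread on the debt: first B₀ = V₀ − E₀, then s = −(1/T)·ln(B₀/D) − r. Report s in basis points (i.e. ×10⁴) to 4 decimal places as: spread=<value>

spread=397.3120

Work the structural quantities from V₀ = 96.7911 against face 56.1065:
d₁ = [ln(V₀/D) + (r + σ²/2)T] / (σ√T)
   = [ln(96.7911/56.1065) + (0.0599 + 0.5·0.5074²)·1.0365] / (0.5074·√1.0365)
   = [0.545303 + 0.195512] / 0.516577 = 1.434085
d₂ = d₁ − σ√T = 1.434085 − 0.516577 = 0.917508
N(d₁) = 0.924226,  N(d₂) = 0.820562,  e^(−rT) = 0.939802
E₀ = V₀·N(d₁) − D·e^(−rT)·N(d₂)
   = 96.7911·0.924226 − 56.1065·0.939802·0.820562 = 46.189463
B₀ = V₀ − E₀ = 96.7911 − 46.189463 = 50.601637
spread = −(1/T)·ln(B₀/D) − r = −(1/1.0365)·ln(50.601637/56.1065) − 0.0599 = 0.03973120
in basis points: 0.03973120 × 10⁴ = 397.3120 bp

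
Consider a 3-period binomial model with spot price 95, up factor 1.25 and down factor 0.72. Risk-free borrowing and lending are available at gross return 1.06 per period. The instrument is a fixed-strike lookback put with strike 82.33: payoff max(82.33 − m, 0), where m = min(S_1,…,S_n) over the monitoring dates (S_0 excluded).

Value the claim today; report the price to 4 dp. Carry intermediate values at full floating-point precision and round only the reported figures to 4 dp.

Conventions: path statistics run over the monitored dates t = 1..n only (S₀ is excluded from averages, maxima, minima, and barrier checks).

Under the martingale measure an up-move has probability p* = 0.6415; value the claim as the probability-weighted average of per-path payoffs, discounted 3 periods at R = 1.06.
Enumerate all 2^3 = 8 price paths (U = up ×1.25, D = down ×0.72); each path with k up-moves has probability p*^k·(1−p*)^(3−k).
DDD: m=35.4586, payoff=46.8714, prob=0.046072
UDD: m=61.5600, payoff=20.7700, prob=0.082444
DUD: m=61.5600, payoff=20.7700, prob=0.082444
UUD: m=106.8750, payoff=0.0000, prob=0.147531
DDU: m=49.2480, payoff=33.0820, prob=0.082444
UDU: m=85.5000, payoff=0.0000, prob=0.147531
DUU: m=68.4000, payoff=13.9300, prob=0.147531
UUU: m=118.7500, payoff=0.0000, prob=0.264003
Price = Σ prob·payoff / R^3 = 10.366680 / 1.191016 = 8.7041

price = 8.7041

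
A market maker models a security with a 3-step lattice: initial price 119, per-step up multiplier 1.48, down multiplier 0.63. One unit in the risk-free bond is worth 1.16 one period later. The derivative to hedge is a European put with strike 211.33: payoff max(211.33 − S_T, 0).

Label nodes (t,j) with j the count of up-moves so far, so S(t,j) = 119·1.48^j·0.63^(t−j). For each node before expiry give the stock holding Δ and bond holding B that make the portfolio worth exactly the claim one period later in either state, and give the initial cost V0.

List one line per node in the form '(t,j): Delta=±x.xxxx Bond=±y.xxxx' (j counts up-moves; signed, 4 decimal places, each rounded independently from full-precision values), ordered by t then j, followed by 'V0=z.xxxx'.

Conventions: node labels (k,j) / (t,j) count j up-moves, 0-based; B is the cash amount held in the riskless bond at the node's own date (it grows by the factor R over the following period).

The replicating-portfolio and risk-neutral prices coincide; use p* = (1.16−0.63)/(1.48−0.63) = 0.6235 for the latter.
At maturity the claim pays: V(3,0)=181.5744, V(3,1)=141.4280, V(3,2)=47.1157, V(3,3)=0.0000
(2,0): S=47.2311. Δ = (V_up−V_dn)/(S_up−S_dn) = (141.4280−181.5744)/(69.9020−29.7556) = -1.0000. V = [p*·141.4280 + (1−p*)·181.5744]/1.16 = 134.9499. B = V − Δ·S = 182.1810.
(2,1): S=110.9556. Δ = (V_up−V_dn)/(S_up−S_dn) = (47.1157−141.4280)/(164.2143−69.9020) = -1.0000. V = [p*·47.1157 + (1−p*)·141.4280]/1.16 = 71.2254. B = V − Δ·S = 182.1810.
(2,2): S=260.6576. Δ = (V_up−V_dn)/(S_up−S_dn) = (0.0000−47.1157)/(385.7732−164.2143) = -0.2127. V = [p*·0.0000 + (1−p*)·47.1157]/1.16 = 15.2911. B = V − Δ·S = 70.7214.
(1,0): S=74.9700. Δ = (V_up−V_dn)/(S_up−S_dn) = (71.2254−134.9499)/(110.9556−47.2311) = -1.0000. V = [p*·71.2254 + (1−p*)·134.9499]/1.16 = 82.0826. B = V − Δ·S = 157.0526.
(1,1): S=176.1200. Δ = (V_up−V_dn)/(S_up−S_dn) = (15.2911−71.2254)/(260.6576−110.9556) = -0.3736. V = [p*·15.2911 + (1−p*)·71.2254]/1.16 = 31.3351. B = V − Δ·S = 97.1402.
(0,0): S=119.0000. Δ = (V_up−V_dn)/(S_up−S_dn) = (31.3351−82.0826)/(176.1200−74.9700) = -0.5017. V = [p*·31.3351 + (1−p*)·82.0826]/1.16 = 43.4828. B = V − Δ·S = 103.1857.
Sanity check at the root: Δ(0,0)·S0 + B(0,0) reproduces V0 = 43.4828.

(0,0): Delta=-0.5017 Bond=103.1857
(1,0): Delta=-1.0000 Bond=157.0526
(1,1): Delta=-0.3736 Bond=97.1402
(2,0): Delta=-1.0000 Bond=182.1810
(2,1): Delta=-1.0000 Bond=182.1810
(2,2): Delta=-0.2127 Bond=70.7214
V0=43.4828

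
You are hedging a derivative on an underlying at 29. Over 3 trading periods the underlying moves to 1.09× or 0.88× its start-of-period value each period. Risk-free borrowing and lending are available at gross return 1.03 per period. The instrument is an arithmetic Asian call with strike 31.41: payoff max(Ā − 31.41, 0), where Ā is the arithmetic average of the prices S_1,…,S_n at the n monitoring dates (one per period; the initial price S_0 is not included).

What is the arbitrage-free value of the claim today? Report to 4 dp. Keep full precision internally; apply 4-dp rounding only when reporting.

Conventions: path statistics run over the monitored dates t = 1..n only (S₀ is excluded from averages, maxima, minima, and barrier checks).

With p* = (R−d)/(u−d) = 0.7143, sum probability × payoff across the paths and divide by R^3.
Enumerate all 2^3 = 8 price paths (U = up ×1.09, D = down ×0.88); each path with k up-moves has probability p*^k·(1−p*)^(3−k).
DDD: Ā=22.5801, payoff=0.0000, prob=0.023324
UDD: Ā=27.9685, payoff=0.0000, prob=0.058309
DUD: Ā=25.9385, payoff=0.0000, prob=0.058309
UUD: Ā=32.1284, payoff=0.7184, prob=0.145773
DDU: Ā=24.1521, payoff=0.0000, prob=0.058309
UDU: Ā=29.9157, payoff=0.0000, prob=0.145773
DUU: Ā=27.8857, payoff=0.0000, prob=0.145773
UUU: Ā=34.5402, payoff=3.1302, prob=0.364431
Price = Σ prob·payoff / R^3 = 1.245484 / 1.092727 = 1.1398

price = 1.1398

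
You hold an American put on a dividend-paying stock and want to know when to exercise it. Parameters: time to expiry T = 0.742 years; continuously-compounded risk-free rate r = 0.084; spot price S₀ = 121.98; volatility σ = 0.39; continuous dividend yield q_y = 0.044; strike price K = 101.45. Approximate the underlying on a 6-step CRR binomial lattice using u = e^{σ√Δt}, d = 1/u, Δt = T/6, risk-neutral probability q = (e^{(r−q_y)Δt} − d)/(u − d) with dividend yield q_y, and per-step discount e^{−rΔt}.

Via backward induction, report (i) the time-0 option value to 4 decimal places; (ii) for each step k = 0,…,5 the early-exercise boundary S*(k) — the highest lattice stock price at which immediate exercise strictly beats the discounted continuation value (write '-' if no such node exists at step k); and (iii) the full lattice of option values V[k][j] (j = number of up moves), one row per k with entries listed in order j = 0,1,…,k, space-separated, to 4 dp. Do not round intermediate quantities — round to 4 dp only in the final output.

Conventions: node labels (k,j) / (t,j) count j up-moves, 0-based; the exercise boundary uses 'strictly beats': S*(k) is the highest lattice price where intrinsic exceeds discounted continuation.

price = 6.1629
boundary = - - - - 70.4754 80.8351
tree:
6.1629
9.6796 2.5434
14.8037 4.4211 0.5948
21.8893 7.5628 1.1643 0.0000
30.9746 12.6676 2.2791 0.0000 0.0000
40.0067 20.6149 4.4611 0.0000 0.0000 0.0000
47.8812 30.9746 8.7322 0.0000 0.0000 0.0000 0.0000

params: Δt=0.12367 u=1.14700 d=0.87184 q=0.48379 e^(-rΔt)=0.98967
t_6 payoffs: 47.8812 30.9746 8.7322 0.0000 0.0000 0.0000 0.0000
t_5: node(5,0) S=61.4433 payoff=40.0067 vs cont=39.2917 → 40.0067 [stop]  node(5,1) S=80.8351 payoff=20.6149 vs cont=20.0051 → 20.6149 [stop]  node(5,2) S=106.3471 payoff=0.0000 vs cont=4.4611 → 4.4611 [wait]  node(5,3) S=139.9109 payoff=0.0000 vs cont=0.0000 → 0.0000 [wait]  node(5,4) S=184.0675 payoff=0.0000 vs cont=0.0000 → 0.0000 [wait]  node(5,5) S=242.1602 payoff=0.0000 vs cont=0.0000 → 0.0000 [wait]  ⇒ S*(5)=80.8351
t_4: node(4,0) S=70.4754 payoff=30.9746 vs cont=30.3087 → 30.9746 [stop]  node(4,1) S=92.7178 payoff=8.7322 vs cont=12.6676 → 12.6676 [wait]  node(4,2) S=121.9800 payoff=0.0000 vs cont=2.2791 → 2.2791 [wait]  node(4,3) S=160.4775 payoff=0.0000 vs cont=0.0000 → 0.0000 [wait]  node(4,4) S=211.1251 payoff=0.0000 vs cont=0.0000 → 0.0000 [wait]  ⇒ S*(4)=70.4754
t_3: node(3,0) S=80.8351 payoff=20.6149 vs cont=21.8893 → 21.8893 [wait]  node(3,1) S=106.3471 payoff=0.0000 vs cont=7.5628 → 7.5628 [wait]  node(3,2) S=139.9109 payoff=0.0000 vs cont=1.1643 → 1.1643 [wait]  node(3,3) S=184.0675 payoff=0.0000 vs cont=0.0000 → 0.0000 [wait]  ⇒ S*(3)=-
t_2: node(2,0) S=92.7178 payoff=8.7322 vs cont=14.8037 → 14.8037 [wait]  node(2,1) S=121.9800 payoff=0.0000 vs cont=4.4211 → 4.4211 [wait]  node(2,2) S=160.4775 payoff=0.0000 vs cont=0.5948 → 0.5948 [wait]  ⇒ S*(2)=-
t_1: node(1,0) S=106.3471 payoff=0.0000 vs cont=9.6796 → 9.6796 [wait]  node(1,1) S=139.9109 payoff=0.0000 vs cont=2.5434 → 2.5434 [wait]  ⇒ S*(1)=-
t_0: node(0,0) S=121.9800 payoff=0.0000 vs cont=6.1629 → 6.1629 [wait]  ⇒ S*(0)=-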